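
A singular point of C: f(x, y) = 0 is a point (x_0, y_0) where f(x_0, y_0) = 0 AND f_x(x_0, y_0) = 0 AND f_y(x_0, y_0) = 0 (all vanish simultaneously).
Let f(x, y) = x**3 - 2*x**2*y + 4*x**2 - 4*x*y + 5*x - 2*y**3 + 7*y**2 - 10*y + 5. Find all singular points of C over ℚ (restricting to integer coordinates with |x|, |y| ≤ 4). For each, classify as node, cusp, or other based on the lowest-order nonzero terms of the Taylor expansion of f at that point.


Singular points: {(-1, 1)}; classification: node.

Compute partial derivatives:
  f_x = 3*x**2 - 4*x*y + 8*x - 4*y + 5.
  f_y = -2*x**2 - 4*x - 6*y**2 + 14*y - 10.
Scan x_0 ∈ {−4, ..., 4}. For each x_0, f_y(x_0, y) is a polynomial in y; find its integer roots y ∈ {−4, ..., 4}, then test f_x and f at those candidates.
  x = -4: f_y(-4, y) = -6*y**2 + 14*y - 26; no integer root y with |y| ≤ 4.
  x = -3: f_y(-3, y) = -6*y**2 + 14*y - 16; no integer root y with |y| ≤ 4.
  x = -2: f_y(-2, y) = -6*y**2 + 14*y - 10; no integer root y with |y| ≤ 4.
  x = -1: f_y(-1, y) = -6*y**2 + 14*y - 8; vanishes at y ∈ {1}. (-1, 1): f_x = 0, f = 0 — SINGULAR.
  x = 0: f_y(0, y) = -6*y**2 + 14*y - 10; no integer root y with |y| ≤ 4.
  x = 1: f_y(1, y) = -6*y**2 + 14*y - 16; no integer root y with |y| ≤ 4.
  x = 2: f_y(2, y) = -6*y**2 + 14*y - 26; no integer root y with |y| ≤ 4.
  x = 3: f_y(3, y) = -6*y**2 + 14*y - 40; no integer root y with |y| ≤ 4.
  x = 4: f_y(4, y) = -6*y**2 + 14*y - 58; no integer root y with |y| ≤ 4.
Only singular point on the grid: (-1, 1).
Classify: substitute x = -1 + u, y = 1 + v and expand: f = u**3 - 2*u**2*v - u**2 - 2*v**3 + v**2.
No constant or linear terms (consistent with a singular point). Quadratic part: -u**2 + v**2. Cubic part: u**3 - 2*u**2*v - 2*v**3.
The quadratic part v**2 - u**2 = (v − u)(v + u) splits into two distinct linear factors, so there are two distinct tangent lines y − 1 = ±(x − -1) — this is a node (ordinary double point).
Classification: node.


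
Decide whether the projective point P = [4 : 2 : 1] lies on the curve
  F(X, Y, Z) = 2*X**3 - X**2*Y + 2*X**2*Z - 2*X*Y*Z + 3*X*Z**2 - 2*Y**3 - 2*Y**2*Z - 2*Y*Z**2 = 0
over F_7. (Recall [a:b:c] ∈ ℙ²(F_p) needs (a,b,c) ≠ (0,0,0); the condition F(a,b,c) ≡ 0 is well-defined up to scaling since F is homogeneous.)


F(4,2,1) ≡ 5 (mod 7); P is NOT on the curve.

Evaluate F(4, 2, 1) term-by-term (mod 7).
  2*X**3 ↦ 2·64·1·1 = 128
  -X**2*Y ↦ -1·16·2·1 = -32
  2*X**2*Z ↦ 2·16·1·1 = 32
  -2*X*Y*Z ↦ -2·4·2·1 = -16
  3*X*Z**2 ↦ 3·4·1·1 = 12
  -2*Y**3 ↦ -2·1·8·1 = -16
  -2*Y**2*Z ↦ -2·1·4·1 = -8
  -2*Y*Z**2 ↦ -2·1·2·1 = -4
Sum: F(4, 2, 1) = (128) + (-32) + (32) + (-16) + (12) + (-16) + (-8) + (-4) = 96.
Reducing mod 7: 96 ≡ 5 (mod 7).
Since F(a, b, c) ≡ 5 ≠ 0 (mod 7), P does NOT lie on the curve.


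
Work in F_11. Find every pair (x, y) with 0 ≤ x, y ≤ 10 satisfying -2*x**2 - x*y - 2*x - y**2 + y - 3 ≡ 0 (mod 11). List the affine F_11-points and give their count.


Affine F_11-points: {(0, 6), (1, 2), (1, 9), (7, 6), (7, 10), (8, 2), (9, 4), (9, 10), (10, 4), (10, 9)}; count = 10.

For each of the 121 pairs (x, y) ∈ F_11², evaluate f(x, y) mod 11. Record the zeros.
  x = 0: [0↦8, 1↦8, 2↦6, 3↦2, 4↦7, 5↦10, 6↦0, 7↦10, 8↦7, 9↦2, 10↦6]  zeros at y ∈ {6}
  x = 1: [0↦4, 1↦3, 2↦0, 3↦6, 4↦10, 5↦1, 6↦1, 7↦10, 8↦6, 9↦0, 10↦3]  zeros at y ∈ {2, 9}
  x = 2: [0↦7, 1↦5, 2↦1, 3↦6, 4↦9, 5↦10, 6↦9, 7↦6, 8↦1, 9↦5, 10↦7]  zeros at y ∈ ∅
  x = 3: [0↦6, 1↦3, 2↦9, 3↦2, 4↦4, 5↦4, 6↦2, 7↦9, 8↦3, 9↦6, 10↦7]  zeros at y ∈ ∅
  x = 4: [0↦1, 1↦8, 2↦2, 3↦5, 4↦6, 5↦5, 6↦2, 7↦8, 8↦1, 9↦3, 10↦3]  zeros at y ∈ ∅
  x = 5: [0↦3, 1↦9, 2↦2, 3↦4, 4↦4, 5↦2, 6↦9, 7↦3, 8↦6, 9↦7, 10↦6]  zeros at y ∈ ∅
  x = 6: [0↦1, 1↦6, 2↦9, 3↦10, 4↦9, 5↦6, 6↦1, 7↦5, 8↦7, 9↦7, 10↦5]  zeros at y ∈ ∅
  x = 7: [0↦6, 1↦10, 2↦1, 3↦1, 4↦10, 5↦6, 6↦0, 7↦3, 8↦4, 9↦3, 10↦0]  zeros at y ∈ {6, 10}
  x = 8: [0↦7, 1↦10, 2↦0, 3↦10, 4↦7, 5↦2, 6↦6, 7↦8, 8↦8, 9↦6, 10↦2]  zeros at y ∈ {2}
  x = 9: [0↦4, 1↦6, 2↦6, 3↦4, 4↦0, 5↦5, 6↦8, 7↦9, 8↦8, 9↦5, 10↦0]  zeros at y ∈ {4, 10}
  x = 10: [0↦8, 1↦9, 2↦8, 3↦5, 4↦0, 5↦4, 6↦6, 7↦6, 8↦4, 9↦0, 10↦5]  zeros at y ∈ {4, 9}
Collecting zeros: affine points = {(0, 6), (1, 2), (1, 9), (7, 6), (7, 10), (8, 2), (9, 4), (9, 10), (10, 4), (10, 9)}.
Total count |C(F_11)_aff| = 10.


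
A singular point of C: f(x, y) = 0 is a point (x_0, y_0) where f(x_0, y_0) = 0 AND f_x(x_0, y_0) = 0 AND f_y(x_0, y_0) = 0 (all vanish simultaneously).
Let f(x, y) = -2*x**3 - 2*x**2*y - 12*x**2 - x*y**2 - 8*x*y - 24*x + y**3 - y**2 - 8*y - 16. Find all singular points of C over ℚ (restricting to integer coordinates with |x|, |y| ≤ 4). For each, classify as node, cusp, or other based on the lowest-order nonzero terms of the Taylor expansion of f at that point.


Singular points: {(-2, 0)}; classification: cusp.

Compute partial derivatives:
  f_x = -6*x**2 - 4*x*y - 24*x - y**2 - 8*y - 24.
  f_y = -2*x**2 - 2*x*y - 8*x + 3*y**2 - 2*y - 8.
Scan x_0 ∈ {−4, ..., 4}. For each x_0, f_y(x_0, y) is a polynomial in y; find its integer roots y ∈ {−4, ..., 4}, then test f_x and f at those candidates.
  x = -4: f_y(-4, y) = 3*y**2 + 6*y - 8; no integer root y with |y| ≤ 4.
  x = -3: f_y(-3, y) = 3*y**2 + 4*y - 2; no integer root y with |y| ≤ 4.
  x = -2: f_y(-2, y) = 3*y**2 + 2*y; vanishes at y ∈ {0}. (-2, 0): f_x = 0, f = 0 — SINGULAR.
  x = -1: f_y(-1, y) = 3*y**2 - 2; no integer root y with |y| ≤ 4.
  x = 0: f_y(0, y) = 3*y**2 - 2*y - 8; vanishes at y ∈ {2}. (0, 2): f_x = -44 ≠ 0.
  x = 1: f_y(1, y) = 3*y**2 - 4*y - 18; no integer root y with |y| ≤ 4.
  x = 2: f_y(2, y) = 3*y**2 - 6*y - 32; no integer root y with |y| ≤ 4.
  x = 3: f_y(3, y) = 3*y**2 - 8*y - 50; no integer root y with |y| ≤ 4.
  x = 4: f_y(4, y) = 3*y**2 - 10*y - 72; no integer root y with |y| ≤ 4.
Only singular point on the grid: (-2, 0).
Classify: substitute x = -2 + u, y = 0 + v and expand: f = -2*u**3 - 2*u**2*v - u*v**2 + v**3 + v**2.
No constant or linear terms (consistent with a singular point). Quadratic part: v**2. Cubic part: -2*u**3 - 2*u**2*v - u*v**2 + v**3.
The quadratic part v**2 is a perfect square, so there is a single (double) tangent line v = 0, i.e. y = 0. Restricting the cubic part to that line (v = 0) leaves -2*u**3 ≠ 0, so f is not divisible by v and the branch is v² ≈ 2*u**3 to lowest order — this is a cusp.
Classification: cusp.


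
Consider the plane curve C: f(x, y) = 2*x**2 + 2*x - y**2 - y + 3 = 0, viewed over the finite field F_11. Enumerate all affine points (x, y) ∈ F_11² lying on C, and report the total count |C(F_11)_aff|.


Affine F_11-points: {(5, 5)}; count = 1.

For each of the 121 pairs (x, y) ∈ F_11², evaluate f(x, y) mod 11. Record the zeros.
  x = 0: [0↦3, 1↦1, 2↦8, 3↦2, 4↦5, 5↦6, 6↦5, 7↦2, 8↦8, 9↦1, 10↦3]  zeros at y ∈ ∅
  x = 1: [0↦7, 1↦5, 2↦1, 3↦6, 4↦9, 5↦10, 6↦9, 7↦6, 8↦1, 9↦5, 10↦7]  zeros at y ∈ ∅
  x = 2: [0↦4, 1↦2, 2↦9, 3↦3, 4↦6, 5↦7, 6↦6, 7↦3, 8↦9, 9↦2, 10↦4]  zeros at y ∈ ∅
  x = 3: [0↦5, 1↦3, 2↦10, 3↦4, 4↦7, 5↦8, 6↦7, 7↦4, 8↦10, 9↦3, 10↦5]  zeros at y ∈ ∅
  x = 4: [0↦10, 1↦8, 2↦4, 3↦9, 4↦1, 5↦2, 6↦1, 7↦9, 8↦4, 9↦8, 10↦10]  zeros at y ∈ ∅
  x = 5: [0↦8, 1↦6, 2↦2, 3↦7, 4↦10, 5↦0, 6↦10, 7↦7, 8↦2, 9↦6, 10↦8]  zeros at y ∈ {5}
  x = 6: [0↦10, 1↦8, 2↦4, 3↦9, 4↦1, 5↦2, 6↦1, 7↦9, 8↦4, 9↦8, 10↦10]  zeros at y ∈ ∅
  x = 7: [0↦5, 1↦3, 2↦10, 3↦4, 4↦7, 5↦8, 6↦7, 7↦4, 8↦10, 9↦3, 10↦5]  zeros at y ∈ ∅
  x = 8: [0↦4, 1↦2, 2↦9, 3↦3, 4↦6, 5↦7, 6↦6, 7↦3, 8↦9, 9↦2, 10↦4]  zeros at y ∈ ∅
  x = 9: [0↦7, 1↦5, 2↦1, 3↦6, 4↦9, 5↦10, 6↦9, 7↦6, 8↦1, 9↦5, 10↦7]  zeros at y ∈ ∅
  x = 10: [0↦3, 1↦1, 2↦8, 3↦2, 4↦5, 5↦6, 6↦5, 7↦2, 8↦8, 9↦1, 10↦3]  zeros at y ∈ ∅
Collecting zeros: affine points = {(5, 5)}.
Total count |C(F_11)_aff| = 1.


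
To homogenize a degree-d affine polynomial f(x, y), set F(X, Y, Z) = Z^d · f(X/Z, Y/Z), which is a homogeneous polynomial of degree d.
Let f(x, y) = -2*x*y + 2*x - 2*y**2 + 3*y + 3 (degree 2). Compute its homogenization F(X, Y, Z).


F(X, Y, Z) = -2*X*Y + 2*X*Z - 2*Y**2 + 3*Y*Z + 3*Z**2

deg(f) = 2.
Substitute x = X/Z, y = Y/Z into f, then multiply by Z^2.
  monomial -2·x^1·y^1 ↦ -2·X^1·Y^1·Z^0.
  monomial 2·x^1·y^0 ↦ 2·X^1·Y^0·Z^1.
  monomial -2·x^0·y^2 ↦ -2·X^0·Y^2·Z^0.
  monomial 3·x^0·y^1 ↦ 3·X^0·Y^1·Z^1.
  monomial 3·x^0·y^0 ↦ 3·X^0·Y^0·Z^2.
Collecting: F(X, Y, Z) = -2*X*Y + 2*X*Z - 2*Y**2 + 3*Y*Z + 3*Z**2.


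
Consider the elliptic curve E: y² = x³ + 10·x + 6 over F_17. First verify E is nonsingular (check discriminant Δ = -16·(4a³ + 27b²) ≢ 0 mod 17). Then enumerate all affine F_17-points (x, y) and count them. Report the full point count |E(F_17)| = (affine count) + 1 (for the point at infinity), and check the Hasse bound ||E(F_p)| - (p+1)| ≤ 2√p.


Affine points = {(1, 0), (2, 0), (4, 5), (4, 12), (9, 3), (9, 14), (10, 1), (10, 16), (11, 6), (11, 11), (12, 1), (12, 16), (13, 2), (13, 15), (14, 0)}; affine count = 15; |E(F_17)| = 16.

Discriminant check: Δ ∝ 4a³ + 27b² = 4·10³ + 27·6² = 4·1000 + 27·36 ≡ 8 (mod 17). Nonzero ⇒ E is nonsingular.
For each x ∈ F_17, compute rhs = x³ + 10·x + 6 mod 17, then count y ∈ F_17 with y² ≡ rhs.
  x = 0: rhs = 6, matching y values: none (0 points).
  x = 1: rhs = 0, matching y values: 0 (1 points).
  x = 2: rhs = 0, matching y values: 0 (1 points).
  x = 3: rhs = 12, matching y values: none (0 points).
  x = 4: rhs = 8, matching y values: 5, 12 (2 points).
  x = 5: rhs = 11, matching y values: none (0 points).
  x = 6: rhs = 10, matching y values: none (0 points).
  x = 7: rhs = 11, matching y values: none (0 points).
  x = 8: rhs = 3, matching y values: none (0 points).
  x = 9: rhs = 9, matching y values: 3, 14 (2 points).
  x = 10: rhs = 1, matching y values: 1, 16 (2 points).
  x = 11: rhs = 2, matching y values: 6, 11 (2 points).
  x = 12: rhs = 1, matching y values: 1, 16 (2 points).
  x = 13: rhs = 4, matching y values: 2, 15 (2 points).
  x = 14: rhs = 0, matching y values: 0 (1 points).
  x = 15: rhs = 12, matching y values: none (0 points).
  x = 16: rhs = 12, matching y values: none (0 points).
Total affine count: 15.
Full point count |E(F_17)| = 15 + 1 = 16.
Hasse bound: |16 − (17+1)| = |-2| = 2 ≤ 2√17 ≈ 8.2462 ✓.


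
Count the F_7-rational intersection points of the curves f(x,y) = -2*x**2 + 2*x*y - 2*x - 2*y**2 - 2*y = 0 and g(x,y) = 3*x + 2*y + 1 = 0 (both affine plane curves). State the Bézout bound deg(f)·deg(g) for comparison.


Common zeros: {(5, 6)}; count = 1; Bézout bound = 2.

deg(f) = 2, deg(g) = 1, so Bézout bound = 2.
Scan x ∈ F_7. For each x, list the y ∈ F_7 with f(x, y) ≡ 0 and those with g(x, y) ≡ 0 (mod 7); the common zeros in that column are the intersection.
  x = 0: f ≡ 0 at y ∈ {0, 6}; g ≡ 0 at y ∈ {3}; common: ∅.
  x = 1: f ≡ 0 at y ∈ ∅; g ≡ 0 at y ∈ {5}; common: ∅.
  x = 2: f ≡ 0 at y ∈ ∅; g ≡ 0 at y ∈ {0}; common: ∅.
  x = 3: f ≡ 0 at y ∈ ∅; g ≡ 0 at y ∈ {2}; common: ∅.
  x = 4: f ≡ 0 at y ∈ ∅; g ≡ 0 at y ∈ {4}; common: ∅.
  x = 5: f ≡ 0 at y ∈ {5, 6}; g ≡ 0 at y ∈ {6}; common: {6}.
  x = 6: f ≡ 0 at y ∈ {0, 5}; g ≡ 0 at y ∈ {1}; common: ∅.
Collecting: common zeros = {(5, 6)}, so the count is 1.
Comparison with the Bézout bound: 1 ≤ 2 = deg(f)·deg(g), as expected for curves with no common component (the affine F_7-count falls short of the bound because intersections may lie at infinity, over extension fields, or carry multiplicity).


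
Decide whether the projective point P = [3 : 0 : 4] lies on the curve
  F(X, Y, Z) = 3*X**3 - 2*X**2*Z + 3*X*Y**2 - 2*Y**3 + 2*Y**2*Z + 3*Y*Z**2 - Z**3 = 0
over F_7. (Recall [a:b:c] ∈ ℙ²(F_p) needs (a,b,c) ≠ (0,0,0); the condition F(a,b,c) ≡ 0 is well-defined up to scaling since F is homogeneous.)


F(3,0,4) ≡ 1 (mod 7); P is NOT on the curve.

Evaluate F(3, 0, 4) term-by-term (mod 7).
  3*X**3 ↦ 3·27·1·1 = 81
  -2*X**2*Z ↦ -2·9·1·4 = -72
  3*X*Y**2 ↦ 3·3·0·1 = 0
  -2*Y**3 ↦ -2·1·0·1 = 0
  2*Y**2*Z ↦ 2·1·0·4 = 0
  3*Y*Z**2 ↦ 3·1·0·16 = 0
  -Z**3 ↦ -1·1·1·64 = -64
Sum: F(3, 0, 4) = (81) + (-72) + (0) + (0) + (0) + (0) + (-64) = -55.
Reducing mod 7: -55 ≡ 1 (mod 7).
Since F(a, b, c) ≡ 1 ≠ 0 (mod 7), P does NOT lie on the curve.


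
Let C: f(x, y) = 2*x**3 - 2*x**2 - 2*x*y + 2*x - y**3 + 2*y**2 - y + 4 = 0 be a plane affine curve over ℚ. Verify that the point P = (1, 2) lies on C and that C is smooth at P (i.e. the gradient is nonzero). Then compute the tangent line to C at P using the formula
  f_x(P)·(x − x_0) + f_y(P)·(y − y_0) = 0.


Tangent line at P: 14 - 7*y = 0.

Step 1: f(1, 2) = 0, so P lies on C.
Step 2: partial derivatives
  f_x(x, y) = 6*x**2 - 4*x - 2*y + 2, f_y(x, y) = -2*x - 3*y**2 + 4*y - 1.
  f_x(P) = 0, f_y(P) = -7 (gradient nonzero, so P is smooth).
Step 3: tangent line at P: 0·(x − 1) + -7·(y − 2) = 0.
Expanding: 14 - 7*y = 0.


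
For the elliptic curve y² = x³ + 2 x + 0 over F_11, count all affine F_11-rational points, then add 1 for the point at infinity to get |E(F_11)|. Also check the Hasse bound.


Affine points = {(0, 0), (1, 5), (1, 6), (2, 1), (2, 10), (3, 0), (5, 5), (5, 6), (7, 4), (7, 7), (8, 0)}; affine count = 11; |E(F_11)| = 12.

Discriminant check: Δ ∝ 4a³ + 27b² = 4·2³ + 27·0² = 4·8 + 27·0 ≡ 10 (mod 11). Nonzero ⇒ E is nonsingular.
For each x ∈ F_11, compute rhs = x³ + 2·x + 0 mod 11, then count y ∈ F_11 with y² ≡ rhs.
  x = 0: rhs = 0, matching y values: 0 (1 points).
  x = 1: rhs = 3, matching y values: 5, 6 (2 points).
  x = 2: rhs = 1, matching y values: 1, 10 (2 points).
  x = 3: rhs = 0, matching y values: 0 (1 points).
  x = 4: rhs = 6, matching y values: none (0 points).
  x = 5: rhs = 3, matching y values: 5, 6 (2 points).
  x = 6: rhs = 8, matching y values: none (0 points).
  x = 7: rhs = 5, matching y values: 4, 7 (2 points).
  x = 8: rhs = 0, matching y values: 0 (1 points).
  x = 9: rhs = 10, matching y values: none (0 points).
  x = 10: rhs = 8, matching y values: none (0 points).
Total affine count: 11.
Full point count |E(F_11)| = 11 + 1 = 12.
Hasse bound: |12 − (11+1)| = |0| = 0 ≤ 2√11 ≈ 6.6332 ✓.


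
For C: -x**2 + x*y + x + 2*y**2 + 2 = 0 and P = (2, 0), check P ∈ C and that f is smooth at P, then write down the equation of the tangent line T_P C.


Tangent line at P: -3*x + 2*y + 6 = 0.

Step 1: f(2, 0) = 0, so P lies on C.
Step 2: partial derivatives
  f_x(x, y) = -2*x + y + 1, f_y(x, y) = x + 4*y.
  f_x(P) = -3, f_y(P) = 2 (gradient nonzero, so P is smooth).
Step 3: tangent line at P: -3·(x − 2) + 2·(y − 0) = 0.
Expanding: -3*x + 2*y + 6 = 0.


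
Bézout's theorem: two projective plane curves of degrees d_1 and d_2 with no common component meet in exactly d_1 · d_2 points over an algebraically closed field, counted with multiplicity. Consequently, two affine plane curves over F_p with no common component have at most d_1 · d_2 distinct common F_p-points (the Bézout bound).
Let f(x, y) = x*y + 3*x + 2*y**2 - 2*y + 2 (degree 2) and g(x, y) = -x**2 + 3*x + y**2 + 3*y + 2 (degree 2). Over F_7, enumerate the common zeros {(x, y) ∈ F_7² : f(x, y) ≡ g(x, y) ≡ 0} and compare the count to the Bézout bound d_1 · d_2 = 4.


Common zeros: {(0, 5)}; count = 1; Bézout bound = 4.

deg(f) = 2, deg(g) = 2, so Bézout bound = 4.
Scan x ∈ F_7. For each x, list the y ∈ F_7 with f(x, y) ≡ 0 and those with g(x, y) ≡ 0 (mod 7); the common zeros in that column are the intersection.
  x = 0: f ≡ 0 at y ∈ {3, 5}; g ≡ 0 at y ∈ {5, 6}; common: {5}.
  x = 1: f ≡ 0 at y ∈ ∅; g ≡ 0 at y ∈ {2}; common: ∅.
  x = 2: f ≡ 0 at y ∈ ∅; g ≡ 0 at y ∈ {2}; common: ∅.
  x = 3: f ≡ 0 at y ∈ {1, 2}; g ≡ 0 at y ∈ {5, 6}; common: ∅.
  x = 4: f ≡ 0 at y ∈ {0, 6}; g ≡ 0 at y ∈ ∅; common: ∅.
  x = 5: f ≡ 0 at y ∈ ∅; g ≡ 0 at y ∈ ∅; common: ∅.
  x = 6: f ≡ 0 at y ∈ ∅; g ≡ 0 at y ∈ ∅; common: ∅.
Collecting: common zeros = {(0, 5)}, so the count is 1.
Comparison with the Bézout bound: 1 ≤ 4 = deg(f)·deg(g), as expected for curves with no common component (the affine F_7-count falls short of the bound because intersections may lie at infinity, over extension fields, or carry multiplicity).


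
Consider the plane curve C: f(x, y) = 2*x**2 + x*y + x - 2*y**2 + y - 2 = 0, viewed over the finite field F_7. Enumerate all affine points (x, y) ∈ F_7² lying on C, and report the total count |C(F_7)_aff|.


Affine F_7-points: {(3, 1)}; count = 1.

For each of the 49 pairs (x, y) ∈ F_7², evaluate f(x, y) mod 7. Record the zeros.
  x = 0: [0↦5, 1↦4, 2↦6, 3↦4, 4↦5, 5↦2, 6↦2]  zeros at y ∈ ∅
  x = 1: [0↦1, 1↦1, 2↦4, 3↦3, 4↦5, 5↦3, 6↦4]  zeros at y ∈ ∅
  x = 2: [0↦1, 1↦2, 2↦6, 3↦6, 4↦2, 5↦1, 6↦3]  zeros at y ∈ ∅
  x = 3: [0↦5, 1↦0, 2↦5, 3↦6, 4↦3, 5↦3, 6↦6]  zeros at y ∈ {1}
  x = 4: [0↦6, 1↦2, 2↦1, 3↦3, 4↦1, 5↦2, 6↦6]  zeros at y ∈ ∅
  x = 5: [0↦4, 1↦1, 2↦1, 3↦4, 4↦3, 5↦5, 6↦3]  zeros at y ∈ ∅
  x = 6: [0↦6, 1↦4, 2↦5, 3↦2, 4↦2, 5↦5, 6↦4]  zeros at y ∈ ∅
Collecting zeros: affine points = {(3, 1)}.
Total count |C(F_7)_aff| = 1.


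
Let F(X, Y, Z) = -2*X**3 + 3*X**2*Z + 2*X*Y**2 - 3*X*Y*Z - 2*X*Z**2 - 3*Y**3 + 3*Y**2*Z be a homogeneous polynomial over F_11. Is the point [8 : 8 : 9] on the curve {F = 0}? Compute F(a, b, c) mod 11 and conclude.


F(8,8,9) ≡ 7 (mod 11); P is NOT on the curve.

Evaluate F(8, 8, 9) term-by-term (mod 11).
  -2*X**3 ↦ -2·512·1·1 = -1024
  3*X**2*Z ↦ 3·64·1·9 = 1728
  2*X*Y**2 ↦ 2·8·64·1 = 1024
  -3*X*Y*Z ↦ -3·8·8·9 = -1728
  -2*X*Z**2 ↦ -2·8·1·81 = -1296
  -3*Y**3 ↦ -3·1·512·1 = -1536
  3*Y**2*Z ↦ 3·1·64·9 = 1728
Sum: F(8, 8, 9) = (-1024) + (1728) + (1024) + (-1728) + (-1296) + (-1536) + (1728) = -1104.
Reducing mod 11: -1104 ≡ 7 (mod 11).
Since F(a, b, c) ≡ 7 ≠ 0 (mod 11), P does NOT lie on the curve.


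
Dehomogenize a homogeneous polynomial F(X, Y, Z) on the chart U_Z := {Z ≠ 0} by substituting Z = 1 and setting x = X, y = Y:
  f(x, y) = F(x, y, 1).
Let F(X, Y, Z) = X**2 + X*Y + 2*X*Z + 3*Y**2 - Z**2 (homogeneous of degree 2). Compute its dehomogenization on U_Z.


f(x, y) = x**2 + x*y + 2*x + 3*y**2 - 1

On U_Z we set Z = 1. Each monomial c·X^i·Y^j·Z^k in F becomes c·x^i·y^j·1^k = c·x^i·y^j.
Substituting Z = 1: F(X, Y, 1) = x**2 + x*y + 2*x + 3*y**2 - 1.
Note: deg(f) ≤ deg(F) = 2; strict inequality happens when F is divisible by Z (lost terms).


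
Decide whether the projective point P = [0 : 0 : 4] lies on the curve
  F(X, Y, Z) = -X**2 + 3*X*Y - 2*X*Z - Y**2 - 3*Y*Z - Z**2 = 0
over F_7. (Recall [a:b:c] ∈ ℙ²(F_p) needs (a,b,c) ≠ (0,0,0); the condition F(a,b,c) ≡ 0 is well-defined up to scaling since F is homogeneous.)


F(0,0,4) ≡ 5 (mod 7); P is NOT on the curve.

Evaluate F(0, 0, 4) term-by-term (mod 7).
  -X**2 ↦ -1·0·1·1 = 0
  3*X*Y ↦ 3·0·0·1 = 0
  -2*X*Z ↦ -2·0·1·4 = 0
  -Y**2 ↦ -1·1·0·1 = 0
  -3*Y*Z ↦ -3·1·0·4 = 0
  -Z**2 ↦ -1·1·1·16 = -16
Sum: F(0, 0, 4) = (0) + (0) + (0) + (0) + (0) + (-16) = -16.
Reducing mod 7: -16 ≡ 5 (mod 7).
Since F(a, b, c) ≡ 5 ≠ 0 (mod 7), P does NOT lie on the curve.


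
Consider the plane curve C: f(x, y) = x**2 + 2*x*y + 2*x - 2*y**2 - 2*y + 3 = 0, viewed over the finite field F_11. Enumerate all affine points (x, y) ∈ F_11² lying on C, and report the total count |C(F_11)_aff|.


Affine F_11-points: {(1, 5), (1, 6), (2, 0), (2, 1), (5, 1), (5, 3), (7, 0), (7, 6), (9, 3), (9, 5)}; count = 10.

For each of the 121 pairs (x, y) ∈ F_11², evaluate f(x, y) mod 11. Record the zeros.
  x = 0: [0↦3, 1↦10, 2↦2, 3↦1, 4↦7, 5↦9, 6↦7, 7↦1, 8↦2, 9↦10, 10↦3]  zeros at y ∈ ∅
  x = 1: [0↦6, 1↦4, 2↦9, 3↦10, 4↦7, 5↦0, 6↦0, 7↦7, 8↦10, 9↦9, 10↦4]  zeros at y ∈ {5, 6}
  x = 2: [0↦0, 1↦0, 2↦7, 3↦10, 4↦9, 5↦4, 6↦6, 7↦4, 8↦9, 9↦10, 10↦7]  zeros at y ∈ {0, 1}
  x = 3: [0↦7, 1↦9, 2↦7, 3↦1, 4↦2, 5↦10, 6↦3, 7↦3, 8↦10, 9↦2, 10↦1]  zeros at y ∈ ∅
  x = 4: [0↦5, 1↦9, 2↦9, 3↦5, 4↦8, 5↦7, 6↦2, 7↦4, 8↦2, 9↦7, 10↦8]  zeros at y ∈ ∅
  x = 5: [0↦5, 1↦0, 2↦2, 3↦0, 4↦5, 5↦6, 6↦3, 7↦7, 8↦7, 9↦3, 10↦6]  zeros at y ∈ {1, 3}
  x = 6: [0↦7, 1↦4, 2↦8, 3↦8, 4↦4, 5↦7, 6↦6, 7↦1, 8↦3, 9↦1, 10↦6]  zeros at y ∈ ∅
  x = 7: [0↦0, 1↦10, 2↦5, 3↦7, 4↦5, 5↦10, 6↦0, 7↦8, 8↦1, 9↦1, 10↦8]  zeros at y ∈ {0, 6}
  x = 8: [0↦6, 1↦7, 2↦4, 3↦8, 4↦8, 5↦4, 6↦7, 7↦6, 8↦1, 9↦3, 10↦1]  zeros at y ∈ ∅
  x = 9: [0↦3, 1↦6, 2↦5, 3↦0, 4↦2, 5↦0, 6↦5, 7↦6, 8↦3, 9↦7, 10↦7]  zeros at y ∈ {3, 5}
  x = 10: [0↦2, 1↦7, 2↦8, 3↦5, 4↦9, 5↦9, 6↦5, 7↦8, 8↦7, 9↦2, 10↦4]  zeros at y ∈ ∅
Collecting zeros: affine points = {(1, 5), (1, 6), (2, 0), (2, 1), (5, 1), (5, 3), (7, 0), (7, 6), (9, 3), (9, 5)}.
Total count |C(F_11)_aff| = 10.


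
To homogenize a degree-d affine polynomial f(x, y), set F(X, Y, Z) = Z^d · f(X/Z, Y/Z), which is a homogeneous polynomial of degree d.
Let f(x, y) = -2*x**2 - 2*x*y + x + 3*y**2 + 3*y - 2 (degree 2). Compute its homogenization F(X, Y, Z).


F(X, Y, Z) = -2*X**2 - 2*X*Y + X*Z + 3*Y**2 + 3*Y*Z - 2*Z**2

deg(f) = 2.
Substitute x = X/Z, y = Y/Z into f, then multiply by Z^2.
  monomial -2·x^2·y^0 ↦ -2·X^2·Y^0·Z^0.
  monomial -2·x^1·y^1 ↦ -2·X^1·Y^1·Z^0.
  monomial 1·x^1·y^0 ↦ 1·X^1·Y^0·Z^1.
  monomial 3·x^0·y^2 ↦ 3·X^0·Y^2·Z^0.
  monomial 3·x^0·y^1 ↦ 3·X^0·Y^1·Z^1.
  monomial -2·x^0·y^0 ↦ -2·X^0·Y^0·Z^2.
Collecting: F(X, Y, Z) = -2*X**2 - 2*X*Y + X*Z + 3*Y**2 + 3*Y*Z - 2*Z**2.


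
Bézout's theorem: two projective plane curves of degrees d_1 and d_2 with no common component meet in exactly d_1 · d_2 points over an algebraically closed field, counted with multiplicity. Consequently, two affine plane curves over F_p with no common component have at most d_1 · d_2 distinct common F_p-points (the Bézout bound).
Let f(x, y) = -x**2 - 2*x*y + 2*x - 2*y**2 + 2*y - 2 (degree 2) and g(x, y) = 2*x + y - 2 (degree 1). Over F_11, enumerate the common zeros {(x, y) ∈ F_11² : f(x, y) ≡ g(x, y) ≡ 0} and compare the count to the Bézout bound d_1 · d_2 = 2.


Common zeros: ∅; count = 0; Bézout bound = 2.

deg(f) = 2, deg(g) = 1, so Bézout bound = 2.
Scan x ∈ F_11. For each x, list the y ∈ F_11 with f(x, y) ≡ 0 and those with g(x, y) ≡ 0 (mod 11); the common zeros in that column are the intersection.
  x = 0: f ≡ 0 at y ∈ ∅; g ≡ 0 at y ∈ {2}; common: ∅.
  x = 1: f ≡ 0 at y ∈ {4, 7}; g ≡ 0 at y ∈ {0}; common: ∅.
  x = 2: f ≡ 0 at y ∈ ∅; g ≡ 0 at y ∈ {9}; common: ∅.
  x = 3: f ≡ 0 at y ∈ {1, 8}; g ≡ 0 at y ∈ {7}; common: ∅.
  x = 4: f ≡ 0 at y ∈ {4}; g ≡ 0 at y ∈ {5}; common: ∅.
  x = 5: f ≡ 0 at y ∈ {8, 10}; g ≡ 0 at y ∈ {3}; common: ∅.
  x = 6: f ≡ 0 at y ∈ ∅; g ≡ 0 at y ∈ {1}; common: ∅.
  x = 7: f ≡ 0 at y ∈ ∅; g ≡ 0 at y ∈ {10}; common: ∅.
  x = 8: f ≡ 0 at y ∈ {1, 3}; g ≡ 0 at y ∈ {8}; common: ∅.
  x = 9: f ≡ 0 at y ∈ {7}; g ≡ 0 at y ∈ {6}; common: ∅.
  x = 10: f ≡ 0 at y ∈ {3, 10}; g ≡ 0 at y ∈ {4}; common: ∅.
Collecting: common zeros = ∅, so the count is 0.
Comparison with the Bézout bound: 0 ≤ 2 = deg(f)·deg(g), as expected for curves with no common component (the affine F_11-count falls short of the bound because intersections may lie at infinity, over extension fields, or carry multiplicity).


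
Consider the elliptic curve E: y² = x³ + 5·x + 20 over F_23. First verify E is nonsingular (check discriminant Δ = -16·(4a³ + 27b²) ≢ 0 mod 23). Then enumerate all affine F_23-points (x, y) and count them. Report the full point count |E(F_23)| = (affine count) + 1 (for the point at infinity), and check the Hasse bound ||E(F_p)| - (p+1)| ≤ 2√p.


Affine points = {(1, 7), (1, 16), (3, 4), (3, 19), (4, 9), (4, 14), (5, 3), (5, 20), (6, 6), (6, 17), (9, 9), (9, 14), (10, 9), (10, 14), (11, 7), (11, 16), (17, 2), (17, 21), (18, 10), (18, 13), (20, 1), (20, 22), (21, 5), (21, 18)}; affine count = 24; |E(F_23)| = 25.

Discriminant check: Δ ∝ 4a³ + 27b² = 4·5³ + 27·20² = 4·125 + 27·400 ≡ 7 (mod 23). Nonzero ⇒ E is nonsingular.
For each x ∈ F_23, compute rhs = x³ + 5·x + 20 mod 23, then count y ∈ F_23 with y² ≡ rhs.
  x = 0: rhs = 20, matching y values: none (0 points).
  x = 1: rhs = 3, matching y values: 7, 16 (2 points).
  x = 2: rhs = 15, matching y values: none (0 points).
  x = 3: rhs = 16, matching y values: 4, 19 (2 points).
  x = 4: rhs = 12, matching y values: 9, 14 (2 points).
  x = 5: rhs = 9, matching y values: 3, 20 (2 points).
  x = 6: rhs = 13, matching y values: 6, 17 (2 points).
  x = 7: rhs = 7, matching y values: none (0 points).
  x = 8: rhs = 20, matching y values: none (0 points).
  x = 9: rhs = 12, matching y values: 9, 14 (2 points).
  x = 10: rhs = 12, matching y values: 9, 14 (2 points).
  x = 11: rhs = 3, matching y values: 7, 16 (2 points).
  x = 12: rhs = 14, matching y values: none (0 points).
  x = 13: rhs = 5, matching y values: none (0 points).
  x = 14: rhs = 5, matching y values: none (0 points).
  x = 15: rhs = 20, matching y values: none (0 points).
  x = 16: rhs = 10, matching y values: none (0 points).
  x = 17: rhs = 4, matching y values: 2, 21 (2 points).
  x = 18: rhs = 8, matching y values: 10, 13 (2 points).
  x = 19: rhs = 5, matching y values: none (0 points).
  x = 20: rhs = 1, matching y values: 1, 22 (2 points).
  x = 21: rhs = 2, matching y values: 5, 18 (2 points).
  x = 22: rhs = 14, matching y values: none (0 points).
Total affine count: 24.
Full point count |E(F_23)| = 24 + 1 = 25.
Hasse bound: |25 − (23+1)| = |1| = 1 ≤ 2√23 ≈ 9.5917 ✓.


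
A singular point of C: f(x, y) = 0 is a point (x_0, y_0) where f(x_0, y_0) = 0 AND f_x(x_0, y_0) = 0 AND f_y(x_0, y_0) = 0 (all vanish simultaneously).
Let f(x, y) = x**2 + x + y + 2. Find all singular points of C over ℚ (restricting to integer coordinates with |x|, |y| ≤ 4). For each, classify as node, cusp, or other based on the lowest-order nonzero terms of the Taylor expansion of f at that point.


No singular points in the scanned grid; C is smooth there.

Compute partial derivatives:
  f_x = 2*x + 1.
  f_y = 1.
f_y = 1 is a nonzero constant, so f_y never vanishes: no point (x, y) can satisfy f = f_x = f_y = 0. In particular no (x, y) ∈ {−4, ..., 4}² is singular; the curve is smooth.


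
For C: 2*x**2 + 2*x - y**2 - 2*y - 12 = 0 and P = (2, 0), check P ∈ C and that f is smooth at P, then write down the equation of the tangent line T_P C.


Tangent line at P: 10*x - 2*y - 20 = 0.

Step 1: f(2, 0) = 0, so P lies on C.
Step 2: partial derivatives
  f_x(x, y) = 4*x + 2, f_y(x, y) = -2*y - 2.
  f_x(P) = 10, f_y(P) = -2 (gradient nonzero, so P is smooth).
Step 3: tangent line at P: 10·(x − 2) + -2·(y − 0) = 0.
Expanding: 10*x - 2*y - 20 = 0.


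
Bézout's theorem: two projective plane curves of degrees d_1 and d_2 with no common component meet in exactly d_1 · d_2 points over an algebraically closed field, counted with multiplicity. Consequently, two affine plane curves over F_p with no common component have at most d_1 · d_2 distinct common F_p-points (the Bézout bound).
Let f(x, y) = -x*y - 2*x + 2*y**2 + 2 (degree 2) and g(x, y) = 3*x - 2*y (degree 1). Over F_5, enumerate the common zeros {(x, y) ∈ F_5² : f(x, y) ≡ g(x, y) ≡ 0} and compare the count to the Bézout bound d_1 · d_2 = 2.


Common zeros: {(2, 3)}; count = 1; Bézout bound = 2.

deg(f) = 2, deg(g) = 1, so Bézout bound = 2.
Scan x ∈ F_5. For each x, list the y ∈ F_5 with f(x, y) ≡ 0 and those with g(x, y) ≡ 0 (mod 5); the common zeros in that column are the intersection.
  x = 0: f ≡ 0 at y ∈ {2, 3}; g ≡ 0 at y ∈ {0}; common: ∅.
  x = 1: f ≡ 0 at y ∈ {0, 3}; g ≡ 0 at y ∈ {4}; common: ∅.
  x = 2: f ≡ 0 at y ∈ {3}; g ≡ 0 at y ∈ {3}; common: {3}.
  x = 3: f ≡ 0 at y ∈ {1, 3}; g ≡ 0 at y ∈ {2}; common: ∅.
  x = 4: f ≡ 0 at y ∈ {3, 4}; g ≡ 0 at y ∈ {1}; common: ∅.
Collecting: common zeros = {(2, 3)}, so the count is 1.
Comparison with the Bézout bound: 1 ≤ 2 = deg(f)·deg(g), as expected for curves with no common component (the affine F_5-count falls short of the bound because intersections may lie at infinity, over extension fields, or carry multiplicity).


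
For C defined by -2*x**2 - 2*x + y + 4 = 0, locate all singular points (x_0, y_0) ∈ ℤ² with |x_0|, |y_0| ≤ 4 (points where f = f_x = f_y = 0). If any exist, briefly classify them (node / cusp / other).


No singular points in the scanned grid; C is smooth there.

Compute partial derivatives:
  f_x = -4*x - 2.
  f_y = 1.
f_y = 1 is a nonzero constant, so f_y never vanishes: no point (x, y) can satisfy f = f_x = f_y = 0. In particular no (x, y) ∈ {−4, ..., 4}² is singular; the curve is smooth.


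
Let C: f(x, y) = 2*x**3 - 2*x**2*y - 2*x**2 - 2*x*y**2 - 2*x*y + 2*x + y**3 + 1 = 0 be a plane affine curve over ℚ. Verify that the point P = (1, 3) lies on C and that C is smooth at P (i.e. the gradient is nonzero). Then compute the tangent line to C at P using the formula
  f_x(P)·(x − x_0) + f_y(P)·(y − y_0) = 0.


Tangent line at P: -32*x + 11*y - 1 = 0.

Step 1: f(1, 3) = 0, so P lies on C.
Step 2: partial derivatives
  f_x(x, y) = 6*x**2 - 4*x*y - 4*x - 2*y**2 - 2*y + 2, f_y(x, y) = -2*x**2 - 4*x*y - 2*x + 3*y**2.
  f_x(P) = -32, f_y(P) = 11 (gradient nonzero, so P is smooth).
Step 3: tangent line at P: -32·(x − 1) + 11·(y − 3) = 0.
Expanding: -32*x + 11*y - 1 = 0.


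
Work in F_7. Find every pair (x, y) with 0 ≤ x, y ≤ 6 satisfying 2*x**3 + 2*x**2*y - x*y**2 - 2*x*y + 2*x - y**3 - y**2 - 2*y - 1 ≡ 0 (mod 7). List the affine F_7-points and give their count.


Affine F_7-points: {(0, 5), (1, 5), (5, 0)}; count = 3.

For each of the 49 pairs (x, y) ∈ F_7², evaluate f(x, y) mod 7. Record the zeros.
  x = 0: [0↦6, 1↦2, 2↦4, 3↦6, 4↦2, 5↦0, 6↦1]  zeros at y ∈ {5}
  x = 1: [0↦3, 1↦5, 2↦4, 3↦1, 4↦4, 5↦0, 6↦4]  zeros at y ∈ {5}
  x = 2: [0↦5, 1↦3, 2↦3, 3↦6, 4↦6, 5↦4, 6↦1]  zeros at y ∈ ∅
  x = 3: [0↦3, 1↦1, 2↦6, 3↦5, 4↦6, 5↦3, 6↦4]  zeros at y ∈ ∅
  x = 4: [0↦2, 1↦4, 2↦4, 3↦3, 4↦2, 5↦2, 6↦4]  zeros at y ∈ ∅
  x = 5: [0↦0, 1↦3, 2↦2, 3↦5, 4↦6, 5↦6, 6↦6]  zeros at y ∈ {0}
  x = 6: [0↦2, 1↦3, 2↦5, 3↦2, 4↦2, 5↦6, 6↦1]  zeros at y ∈ ∅
Collecting zeros: affine points = {(0, 5), (1, 5), (5, 0)}.
Total count |C(F_7)_aff| = 3.


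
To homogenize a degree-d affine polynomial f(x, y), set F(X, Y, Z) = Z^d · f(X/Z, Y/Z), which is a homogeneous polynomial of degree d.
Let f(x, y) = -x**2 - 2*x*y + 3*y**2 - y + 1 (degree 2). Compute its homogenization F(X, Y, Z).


F(X, Y, Z) = -X**2 - 2*X*Y + 3*Y**2 - Y*Z + Z**2

deg(f) = 2.
Substitute x = X/Z, y = Y/Z into f, then multiply by Z^2.
  monomial -1·x^2·y^0 ↦ -1·X^2·Y^0·Z^0.
  monomial -2·x^1·y^1 ↦ -2·X^1·Y^1·Z^0.
  monomial 3·x^0·y^2 ↦ 3·X^0·Y^2·Z^0.
  monomial -1·x^0·y^1 ↦ -1·X^0·Y^1·Z^1.
  monomial 1·x^0·y^0 ↦ 1·X^0·Y^0·Z^2.
Collecting: F(X, Y, Z) = -X**2 - 2*X*Y + 3*Y**2 - Y*Z + Z**2.


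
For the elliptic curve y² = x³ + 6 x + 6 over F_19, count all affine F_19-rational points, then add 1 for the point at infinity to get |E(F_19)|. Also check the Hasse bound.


Affine points = {(0, 5), (0, 14), (2, 8), (2, 11), (5, 3), (5, 16), (6, 7), (6, 12), (7, 7), (7, 12), (11, 4), (11, 15), (12, 1), (12, 18), (13, 1), (13, 18), (17, 9), (17, 10)}; affine count = 18; |E(F_19)| = 19.

Discriminant check: Δ ∝ 4a³ + 27b² = 4·6³ + 27·6² = 4·216 + 27·36 ≡ 12 (mod 19). Nonzero ⇒ E is nonsingular.
For each x ∈ F_19, compute rhs = x³ + 6·x + 6 mod 19, then count y ∈ F_19 with y² ≡ rhs.
  x = 0: rhs = 6, matching y values: 5, 14 (2 points).
  x = 1: rhs = 13, matching y values: none (0 points).
  x = 2: rhs = 7, matching y values: 8, 11 (2 points).
  x = 3: rhs = 13, matching y values: none (0 points).
  x = 4: rhs = 18, matching y values: none (0 points).
  x = 5: rhs = 9, matching y values: 3, 16 (2 points).
  x = 6: rhs = 11, matching y values: 7, 12 (2 points).
  x = 7: rhs = 11, matching y values: 7, 12 (2 points).
  x = 8: rhs = 15, matching y values: none (0 points).
  x = 9: rhs = 10, matching y values: none (0 points).
  x = 10: rhs = 2, matching y values: none (0 points).
  x = 11: rhs = 16, matching y values: 4, 15 (2 points).
  x = 12: rhs = 1, matching y values: 1, 18 (2 points).
  x = 13: rhs = 1, matching y values: 1, 18 (2 points).
  x = 14: rhs = 3, matching y values: none (0 points).
  x = 15: rhs = 13, matching y values: none (0 points).
  x = 16: rhs = 18, matching y values: none (0 points).
  x = 17: rhs = 5, matching y values: 9, 10 (2 points).
  x = 18: rhs = 18, matching y values: none (0 points).
Total affine count: 18.
Full point count |E(F_19)| = 18 + 1 = 19.
Hasse bound: |19 − (19+1)| = |-1| = 1 ≤ 2√19 ≈ 8.7178 ✓.


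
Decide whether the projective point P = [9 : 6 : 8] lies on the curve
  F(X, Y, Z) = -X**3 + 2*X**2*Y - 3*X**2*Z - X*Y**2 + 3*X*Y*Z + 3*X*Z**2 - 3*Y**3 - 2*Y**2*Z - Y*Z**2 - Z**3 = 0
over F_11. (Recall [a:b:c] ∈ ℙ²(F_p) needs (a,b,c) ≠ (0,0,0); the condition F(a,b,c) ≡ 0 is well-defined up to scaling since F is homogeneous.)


F(9,6,8) ≡ 1 (mod 11); P is NOT on the curve.

Evaluate F(9, 6, 8) term-by-term (mod 11).
  -X**3 ↦ -1·729·1·1 = -729
  2*X**2*Y ↦ 2·81·6·1 = 972
  -3*X**2*Z ↦ -3·81·1·8 = -1944
  -X*Y**2 ↦ -1·9·36·1 = -324
  3*X*Y*Z ↦ 3·9·6·8 = 1296
  3*X*Z**2 ↦ 3·9·1·64 = 1728
  -3*Y**3 ↦ -3·1·216·1 = -648
  -2*Y**2*Z ↦ -2·1·36·8 = -576
  -Y*Z**2 ↦ -1·1·6·64 = -384
  -Z**3 ↦ -1·1·1·512 = -512
Sum: F(9, 6, 8) = (-729) + (972) + (-1944) + (-324) + (1296) + (1728) + (-648) + (-576) + (-384) + (-512) = -1121.
Reducing mod 11: -1121 ≡ 1 (mod 11).
Since F(a, b, c) ≡ 1 ≠ 0 (mod 11), P does NOT lie on the curve.


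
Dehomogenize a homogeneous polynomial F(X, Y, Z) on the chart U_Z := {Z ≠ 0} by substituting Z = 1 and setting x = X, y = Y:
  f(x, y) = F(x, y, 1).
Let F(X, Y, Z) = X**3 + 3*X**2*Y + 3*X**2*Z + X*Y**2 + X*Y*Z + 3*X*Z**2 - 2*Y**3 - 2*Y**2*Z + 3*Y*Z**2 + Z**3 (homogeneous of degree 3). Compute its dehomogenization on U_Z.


f(x, y) = x**3 + 3*x**2*y + 3*x**2 + x*y**2 + x*y + 3*x - 2*y**3 - 2*y**2 + 3*y + 1

On U_Z we set Z = 1. Each monomial c·X^i·Y^j·Z^k in F becomes c·x^i·y^j·1^k = c·x^i·y^j.
Substituting Z = 1: F(X, Y, 1) = x**3 + 3*x**2*y + 3*x**2 + x*y**2 + x*y + 3*x - 2*y**3 - 2*y**2 + 3*y + 1.
Note: deg(f) ≤ deg(F) = 3; strict inequality happens when F is divisible by Z (lost terms).


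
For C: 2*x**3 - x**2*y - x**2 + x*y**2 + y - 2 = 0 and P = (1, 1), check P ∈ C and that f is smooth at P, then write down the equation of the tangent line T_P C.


Tangent line at P: 3*x + 2*y - 5 = 0.

Step 1: f(1, 1) = 0, so P lies on C.
Step 2: partial derivatives
  f_x(x, y) = 6*x**2 - 2*x*y - 2*x + y**2, f_y(x, y) = -x**2 + 2*x*y + 1.
  f_x(P) = 3, f_y(P) = 2 (gradient nonzero, so P is smooth).
Step 3: tangent line at P: 3·(x − 1) + 2·(y − 1) = 0.
Expanding: 3*x + 2*y - 5 = 0.


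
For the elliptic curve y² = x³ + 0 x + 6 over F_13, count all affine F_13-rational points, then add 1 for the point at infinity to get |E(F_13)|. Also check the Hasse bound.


Affine points = {(2, 1), (2, 12), (5, 1), (5, 12), (6, 1), (6, 12)}; affine count = 6; |E(F_13)| = 7.

Discriminant check: Δ ∝ 4a³ + 27b² = 4·0³ + 27·6² = 4·0 + 27·36 ≡ 10 (mod 13). Nonzero ⇒ E is nonsingular.
For each x ∈ F_13, compute rhs = x³ + 0·x + 6 mod 13, then count y ∈ F_13 with y² ≡ rhs.
  x = 0: rhs = 6, matching y values: none (0 points).
  x = 1: rhs = 7, matching y values: none (0 points).
  x = 2: rhs = 1, matching y values: 1, 12 (2 points).
  x = 3: rhs = 7, matching y values: none (0 points).
  x = 4: rhs = 5, matching y values: none (0 points).
  x = 5: rhs = 1, matching y values: 1, 12 (2 points).
  x = 6: rhs = 1, matching y values: 1, 12 (2 points).
  x = 7: rhs = 11, matching y values: none (0 points).
  x = 8: rhs = 11, matching y values: none (0 points).
  x = 9: rhs = 7, matching y values: none (0 points).
  x = 10: rhs = 5, matching y values: none (0 points).
  x = 11: rhs = 11, matching y values: none (0 points).
  x = 12: rhs = 5, matching y values: none (0 points).
Total affine count: 6.
Full point count |E(F_13)| = 6 + 1 = 7.
Hasse bound: |7 − (13+1)| = |-7| = 7 ≤ 2√13 ≈ 7.2111 ✓.


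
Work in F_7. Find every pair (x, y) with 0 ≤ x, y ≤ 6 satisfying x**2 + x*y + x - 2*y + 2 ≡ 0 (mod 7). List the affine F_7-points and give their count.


Affine F_7-points: {(0, 1), (1, 4), (3, 0), (4, 3), (5, 1), (6, 3)}; count = 6.

For each of the 49 pairs (x, y) ∈ F_7², evaluate f(x, y) mod 7. Record the zeros.
  x = 0: [0↦2, 1↦0, 2↦5, 3↦3, 4↦1, 5↦6, 6↦4]  zeros at y ∈ {1}
  x = 1: [0↦4, 1↦3, 2↦2, 3↦1, 4↦0, 5↦6, 6↦5]  zeros at y ∈ {4}
  x = 2: [0↦1, 1↦1, 2↦1, 3↦1, 4↦1, 5↦1, 6↦1]  zeros at y ∈ ∅
  x = 3: [0↦0, 1↦1, 2↦2, 3↦3, 4↦4, 5↦5, 6↦6]  zeros at y ∈ {0}
  x = 4: [0↦1, 1↦3, 2↦5, 3↦0, 4↦2, 5↦4, 6↦6]  zeros at y ∈ {3}
  x = 5: [0↦4, 1↦0, 2↦3, 3↦6, 4↦2, 5↦5, 6↦1]  zeros at y ∈ {1}
  x = 6: [0↦2, 1↦6, 2↦3, 3↦0, 4↦4, 5↦1, 6↦5]  zeros at y ∈ {3}
Collecting zeros: affine points = {(0, 1), (1, 4), (3, 0), (4, 3), (5, 1), (6, 3)}.
Total count |C(F_7)_aff| = 6.


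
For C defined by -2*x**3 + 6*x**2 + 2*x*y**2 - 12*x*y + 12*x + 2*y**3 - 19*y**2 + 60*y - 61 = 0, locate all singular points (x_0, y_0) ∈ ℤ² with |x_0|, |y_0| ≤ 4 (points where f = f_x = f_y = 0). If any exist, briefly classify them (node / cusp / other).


Singular points: {(1, 3)}; classification: cusp.

Compute partial derivatives:
  f_x = -6*x**2 + 12*x + 2*y**2 - 12*y + 12.
  f_y = 4*x*y - 12*x + 6*y**2 - 38*y + 60.
Scan x_0 ∈ {−4, ..., 4}. For each x_0, f_y(x_0, y) is a polynomial in y; find its integer roots y ∈ {−4, ..., 4}, then test f_x and f at those candidates.
  x = -4: f_y(-4, y) = 6*y**2 - 54*y + 108; vanishes at y ∈ {3}. (-4, 3): f_x = -150 ≠ 0.
  x = -3: f_y(-3, y) = 6*y**2 - 50*y + 96; vanishes at y ∈ {3}. (-3, 3): f_x = -96 ≠ 0.
  x = -2: f_y(-2, y) = 6*y**2 - 46*y + 84; vanishes at y ∈ {3}. (-2, 3): f_x = -54 ≠ 0.
  x = -1: f_y(-1, y) = 6*y**2 - 42*y + 72; vanishes at y ∈ {3, 4}. (-1, 3): f_x = -24 ≠ 0; (-1, 4): f_x = -22 ≠ 0.
  x = 0: f_y(0, y) = 6*y**2 - 38*y + 60; vanishes at y ∈ {3}. (0, 3): f_x = -6 ≠ 0.
  x = 1: f_y(1, y) = 6*y**2 - 34*y + 48; vanishes at y ∈ {3}. (1, 3): f_x = 0, f = 0 — SINGULAR.
  x = 2: f_y(2, y) = 6*y**2 - 30*y + 36; vanishes at y ∈ {2, 3}. (2, 2): f_x = -4 ≠ 0; (2, 3): f_x = -6 ≠ 0.
  x = 3: f_y(3, y) = 6*y**2 - 26*y + 24; vanishes at y ∈ {3}. (3, 3): f_x = -24 ≠ 0.
  x = 4: f_y(4, y) = 6*y**2 - 22*y + 12; vanishes at y ∈ {3}. (4, 3): f_x = -54 ≠ 0.
Only singular point on the grid: (1, 3).
Classify: substitute x = 1 + u, y = 3 + v and expand: f = -2*u**3 + 2*u*v**2 + 2*v**3 + v**2.
No constant or linear terms (consistent with a singular point). Quadratic part: v**2. Cubic part: -2*u**3 + 2*u*v**2 + 2*v**3.
The quadratic part v**2 is a perfect square, so there is a single (double) tangent line v = 0, i.e. y = 3. Restricting the cubic part to that line (v = 0) leaves -2*u**3 ≠ 0, so f is not divisible by v and the branch is v² ≈ 2*u**3 to lowest order — this is a cusp.
Classification: cusp.


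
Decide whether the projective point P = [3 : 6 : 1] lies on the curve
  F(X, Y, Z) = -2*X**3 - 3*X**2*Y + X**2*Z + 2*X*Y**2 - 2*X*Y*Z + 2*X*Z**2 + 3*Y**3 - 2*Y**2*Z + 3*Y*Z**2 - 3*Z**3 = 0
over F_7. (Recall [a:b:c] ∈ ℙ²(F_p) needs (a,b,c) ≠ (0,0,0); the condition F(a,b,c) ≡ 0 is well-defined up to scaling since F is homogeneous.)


F(3,6,1) ≡ 3 (mod 7); P is NOT on the curve.

Evaluate F(3, 6, 1) term-by-term (mod 7).
  -2*X**3 ↦ -2·27·1·1 = -54
  -3*X**2*Y ↦ -3·9·6·1 = -162
  X**2*Z ↦ 1·9·1·1 = 9
  2*X*Y**2 ↦ 2·3·36·1 = 216
  -2*X*Y*Z ↦ -2·3·6·1 = -36
  2*X*Z**2 ↦ 2·3·1·1 = 6
  3*Y**3 ↦ 3·1·216·1 = 648
  -2*Y**2*Z ↦ -2·1·36·1 = -72
  3*Y*Z**2 ↦ 3·1·6·1 = 18
  -3*Z**3 ↦ -3·1·1·1 = -3
Sum: F(3, 6, 1) = (-54) + (-162) + (9) + (216) + (-36) + (6) + (648) + (-72) + (18) + (-3) = 570.
Reducing mod 7: 570 ≡ 3 (mod 7).
Since F(a, b, c) ≡ 3 ≠ 0 (mod 7), P does NOT lie on the curve.
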